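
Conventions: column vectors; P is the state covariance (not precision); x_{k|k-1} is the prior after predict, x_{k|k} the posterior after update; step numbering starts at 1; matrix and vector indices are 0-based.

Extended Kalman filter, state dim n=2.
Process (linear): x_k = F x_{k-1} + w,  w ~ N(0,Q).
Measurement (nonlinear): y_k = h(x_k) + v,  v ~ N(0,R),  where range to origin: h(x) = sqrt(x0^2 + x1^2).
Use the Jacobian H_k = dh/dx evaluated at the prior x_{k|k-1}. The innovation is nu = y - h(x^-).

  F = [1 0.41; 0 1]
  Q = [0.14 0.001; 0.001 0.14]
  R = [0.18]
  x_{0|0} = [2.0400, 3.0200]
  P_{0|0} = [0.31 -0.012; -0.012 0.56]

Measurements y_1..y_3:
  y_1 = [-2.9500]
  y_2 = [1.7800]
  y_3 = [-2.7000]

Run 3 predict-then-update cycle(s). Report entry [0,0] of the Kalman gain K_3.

step 1: x^-=[3.2782, 3.0200]  P^-=[0.5343 0.2186; 0.2186 0.7000]  H_jac=[0.7355 0.6775]  S=[1.0082]  K=[0.5367; 0.6299]  nu=[-7.4072]  x^+=[-0.6969, -1.6456]  P^+=[0.2439 -0.1222; -0.1222 0.3000]
step 2: x^-=[-1.3717, -1.6456]  P^-=[0.3341 0.0018; 0.0018 0.4400]  H_jac=[-0.6403 -0.7682]  S=[0.5784]  K=[-0.3723; -0.5864]  nu=[-0.3623]  x^+=[-1.2368, -1.4332]  P^+=[0.2540 -0.1245; -0.1245 0.2411]
step 3: x^-=[-1.8244, -1.4332]  P^-=[0.3325 -0.0246; -0.0246 0.3811]  H_jac=[-0.7864 -0.6178]  S=[0.5071]  K=[-0.4856; -0.4261]  nu=[-5.0200]  x^+=[0.6131, 0.7060]  P^+=[0.2129 -0.1295; -0.1295 0.2890]

K[0,0] = -0.4856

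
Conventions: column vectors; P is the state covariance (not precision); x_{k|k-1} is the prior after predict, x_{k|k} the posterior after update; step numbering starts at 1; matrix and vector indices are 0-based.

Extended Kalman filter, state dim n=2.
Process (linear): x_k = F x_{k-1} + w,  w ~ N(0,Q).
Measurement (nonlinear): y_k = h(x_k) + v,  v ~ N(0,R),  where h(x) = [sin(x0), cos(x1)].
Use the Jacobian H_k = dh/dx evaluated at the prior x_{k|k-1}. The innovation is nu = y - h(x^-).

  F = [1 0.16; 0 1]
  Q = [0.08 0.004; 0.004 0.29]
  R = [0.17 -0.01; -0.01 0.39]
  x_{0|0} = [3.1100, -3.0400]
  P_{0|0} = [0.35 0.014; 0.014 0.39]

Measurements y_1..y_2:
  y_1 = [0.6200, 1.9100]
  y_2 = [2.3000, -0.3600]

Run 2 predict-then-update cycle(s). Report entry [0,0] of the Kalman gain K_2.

step 1: x^-=[2.6236, -3.0400]  P^-=[0.4445 0.0804; 0.0804 0.6800]  H_jac=[-0.8688 0.0000; 0.0000 0.1014]  S=[0.5055 -0.0171; -0.0171 0.3970]  K=[-0.7643 -0.0124; -0.1325 0.1680]  nu=[0.1249, 2.9048]  x^+=[2.4923, -2.5685]  P^+=[0.1494 0.0279; 0.0279 0.6592]
step 2: x^-=[2.0813, -2.5685]  P^-=[0.2552 0.1373; 0.1373 0.9492]  H_jac=[-0.4886 0.0000; 0.0000 0.5422]  S=[0.2309 -0.0464; -0.0464 0.6691]  K=[-0.5249 0.0749; -0.1380 0.7597]  nu=[1.4275, 0.4802]  x^+=[1.3679, -2.4007]  P^+=[0.1842 0.0636; 0.0636 0.5489]

K[0,0] = -0.5249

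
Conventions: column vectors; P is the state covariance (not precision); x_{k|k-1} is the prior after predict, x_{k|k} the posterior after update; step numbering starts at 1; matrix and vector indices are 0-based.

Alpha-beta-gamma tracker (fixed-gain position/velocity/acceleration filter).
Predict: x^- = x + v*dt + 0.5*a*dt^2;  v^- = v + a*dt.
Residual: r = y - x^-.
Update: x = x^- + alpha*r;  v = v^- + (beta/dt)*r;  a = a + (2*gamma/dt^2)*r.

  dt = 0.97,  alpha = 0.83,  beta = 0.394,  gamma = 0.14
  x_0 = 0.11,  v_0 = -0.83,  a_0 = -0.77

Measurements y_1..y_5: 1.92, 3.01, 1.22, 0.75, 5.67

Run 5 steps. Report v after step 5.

step 1: x_pred=-1.0573  r=2.9773  x^+=1.4139  v^+=-0.3675  a^+=0.1160
step 2: x_pred=1.1119  r=1.8981  x^+=2.6873  v^+=0.5160  a^+=0.6809
step 3: x_pred=3.5081  r=-2.2881  x^+=1.6090  v^+=0.2470  a^+=-0.0001
step 4: x_pred=1.8486  r=-1.0986  x^+=0.9368  v^+=-0.1993  a^+=-0.3270
step 5: x_pred=0.5896  r=5.0804  x^+=4.8063  v^+=1.5471  a^+=1.1849

v_post = 1.5471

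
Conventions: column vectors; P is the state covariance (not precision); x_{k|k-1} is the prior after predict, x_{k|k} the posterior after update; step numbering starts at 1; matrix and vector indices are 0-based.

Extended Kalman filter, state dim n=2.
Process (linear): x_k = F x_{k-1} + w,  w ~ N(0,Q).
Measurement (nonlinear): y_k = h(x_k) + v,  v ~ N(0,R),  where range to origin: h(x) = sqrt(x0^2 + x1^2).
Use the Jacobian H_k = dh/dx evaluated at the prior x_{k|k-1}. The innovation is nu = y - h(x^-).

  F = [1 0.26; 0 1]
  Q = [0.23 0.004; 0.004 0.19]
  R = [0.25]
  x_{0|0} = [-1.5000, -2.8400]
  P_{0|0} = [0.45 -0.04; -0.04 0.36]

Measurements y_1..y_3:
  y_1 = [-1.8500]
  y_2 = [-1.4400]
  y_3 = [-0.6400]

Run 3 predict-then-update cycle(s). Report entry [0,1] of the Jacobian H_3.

H_jac[0,1] = 0.3166

step 1: x^-=[-2.2384, -2.8400]  P^-=[0.6835 0.0576; 0.0576 0.5500]  H_jac=[-0.6190 -0.7854]  S=[0.9072]  K=[-0.5163; -0.5155]  nu=[-5.4661]  x^+=[0.5836, -0.0224]  P^+=[0.4417 -0.1838; -0.1838 0.3090]
step 2: x^-=[0.5778, -0.0224]  P^-=[0.5970 -0.0995; -0.0995 0.4990]  H_jac=[0.9992 -0.0388]  S=[0.8546]  K=[0.7026; -0.1390]  nu=[-2.0182]  x^+=[-0.8402, 0.2581]  P^+=[0.1752 -0.0160; -0.0160 0.4825]
step 3: x^-=[-0.7731, 0.2581]  P^-=[0.4294 0.1134; 0.1134 0.6725]  H_jac=[-0.9486 0.3166]  S=[0.6357]  K=[-0.5843; 0.1657]  nu=[-1.4551]  x^+=[0.0771, 0.0169]  P^+=[0.2124 0.1750; 0.1750 0.6550]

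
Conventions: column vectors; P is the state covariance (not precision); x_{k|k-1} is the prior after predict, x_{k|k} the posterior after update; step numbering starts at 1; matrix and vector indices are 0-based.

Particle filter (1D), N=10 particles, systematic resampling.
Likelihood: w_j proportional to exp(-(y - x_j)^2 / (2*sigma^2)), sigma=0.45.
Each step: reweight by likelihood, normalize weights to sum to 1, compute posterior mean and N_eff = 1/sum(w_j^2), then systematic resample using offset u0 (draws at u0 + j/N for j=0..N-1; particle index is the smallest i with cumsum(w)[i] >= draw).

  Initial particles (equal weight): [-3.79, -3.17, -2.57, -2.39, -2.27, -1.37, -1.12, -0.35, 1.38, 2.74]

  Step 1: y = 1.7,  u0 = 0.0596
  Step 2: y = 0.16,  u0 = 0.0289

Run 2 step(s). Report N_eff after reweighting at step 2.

step 1: w=[0.0000, 0.0000, 0.0000, 0.0000, 0.0000, 0.0000, 0.0000, 0.0000, 0.9181, 0.0818]  mean=1.4912  Neff=1.1769  idx=[8, 8, 8, 8, 8, 8, 8, 8, 8, 9]
step 2: w=[0.1111, 0.1111, 0.1111, 0.1111, 0.1111, 0.1111, 0.1111, 0.1111, 0.1111, 0.0000]  mean=1.3800  Neff=9.0000  idx=[0, 1, 2, 2, 3, 4, 5, 6, 7, 8]

N_eff = 9.0000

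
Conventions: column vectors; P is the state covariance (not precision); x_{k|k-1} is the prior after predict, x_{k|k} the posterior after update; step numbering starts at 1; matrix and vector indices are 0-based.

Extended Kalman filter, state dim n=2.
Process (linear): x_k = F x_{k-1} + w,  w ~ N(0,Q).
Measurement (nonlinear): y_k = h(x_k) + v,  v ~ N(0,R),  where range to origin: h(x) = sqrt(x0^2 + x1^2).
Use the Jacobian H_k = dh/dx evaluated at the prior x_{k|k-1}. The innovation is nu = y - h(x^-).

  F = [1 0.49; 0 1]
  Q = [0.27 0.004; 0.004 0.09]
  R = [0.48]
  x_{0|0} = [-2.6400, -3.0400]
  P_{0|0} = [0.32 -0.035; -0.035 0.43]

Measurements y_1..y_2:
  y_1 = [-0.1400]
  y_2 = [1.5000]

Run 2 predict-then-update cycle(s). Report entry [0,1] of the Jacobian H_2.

step 1: x^-=[-4.1296, -3.0400]  P^-=[0.6589 0.1797; 0.1797 0.5200]  H_jac=[-0.8053 -0.5928]  S=[1.2617]  K=[-0.5050; -0.3590]  nu=[-5.2679]  x^+=[-1.4692, -1.1487]  P^+=[0.3371 -0.0491; -0.0491 0.3574]
step 2: x^-=[-2.0320, -1.1487]  P^-=[0.6449 0.1300; 0.1300 0.4474]  H_jac=[-0.8705 -0.4921]  S=[1.1884]  K=[-0.5262; -0.2805]  nu=[-0.8342]  x^+=[-1.5931, -0.9147]  P^+=[0.3158 -0.0454; -0.0454 0.3539]

H_jac[0,1] = -0.4921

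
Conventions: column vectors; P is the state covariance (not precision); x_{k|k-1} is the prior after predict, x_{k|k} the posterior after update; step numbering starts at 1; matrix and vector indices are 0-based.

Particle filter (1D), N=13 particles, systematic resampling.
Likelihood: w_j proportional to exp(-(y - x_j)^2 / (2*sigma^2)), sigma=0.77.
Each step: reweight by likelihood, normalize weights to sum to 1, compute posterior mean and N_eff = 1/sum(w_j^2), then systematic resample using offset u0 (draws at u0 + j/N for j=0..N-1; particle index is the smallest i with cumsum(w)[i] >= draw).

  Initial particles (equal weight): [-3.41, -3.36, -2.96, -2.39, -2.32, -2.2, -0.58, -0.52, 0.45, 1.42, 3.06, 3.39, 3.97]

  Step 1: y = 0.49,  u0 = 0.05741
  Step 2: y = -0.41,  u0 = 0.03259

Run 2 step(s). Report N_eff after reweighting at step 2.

step 1: w=[0.0000, 0.0000, 0.0000, 0.0004, 0.0006, 0.0010, 0.1660, 0.1844, 0.4354, 0.2102, 0.0017, 0.0004, 0.0000]  mean=0.3041  Neff=3.3864  idx=[6, 6, 7, 7, 8, 8, 8, 8, 8, 8, 9, 9, 9]
step 2: w=[0.1332, 0.1332, 0.1351, 0.1351, 0.0732, 0.0732, 0.0732, 0.0732, 0.0732, 0.0732, 0.0081, 0.0081, 0.0081]  mean=-0.0630  Neff=9.5848  idx=[0, 0, 1, 1, 2, 3, 3, 4, 5, 6, 7, 8, 9]

N_eff = 9.5848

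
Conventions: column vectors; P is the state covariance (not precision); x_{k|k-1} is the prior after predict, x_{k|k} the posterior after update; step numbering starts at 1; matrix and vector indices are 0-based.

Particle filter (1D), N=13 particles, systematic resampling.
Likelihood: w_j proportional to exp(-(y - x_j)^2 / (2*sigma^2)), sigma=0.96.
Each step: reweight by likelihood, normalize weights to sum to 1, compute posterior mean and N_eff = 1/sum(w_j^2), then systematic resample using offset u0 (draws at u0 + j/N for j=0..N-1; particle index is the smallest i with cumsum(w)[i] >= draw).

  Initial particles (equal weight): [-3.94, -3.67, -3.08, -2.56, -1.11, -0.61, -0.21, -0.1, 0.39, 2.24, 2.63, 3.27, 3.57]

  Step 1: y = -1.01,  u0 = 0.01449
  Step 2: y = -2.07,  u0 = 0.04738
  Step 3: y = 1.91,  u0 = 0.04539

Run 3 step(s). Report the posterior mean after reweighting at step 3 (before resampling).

post_mean = -0.3619

step 1: w=[0.0024, 0.0054, 0.0244, 0.0678, 0.2483, 0.2289, 0.1764, 0.1593, 0.0862, 0.0008, 0.0002, 0.0000, 0.0000]  mean=-0.7100  Neff=5.4594  idx=[2, 3, 4, 4, 4, 5, 5, 5, 6, 6, 7, 7, 8]
step 2: w=[0.1197, 0.1828, 0.1263, 0.1263, 0.1263, 0.0655, 0.0655, 0.0655, 0.0319, 0.0319, 0.0254, 0.0254, 0.0078]  mean=-1.3923  Neff=8.9439  idx=[0, 1, 1, 1, 2, 3, 3, 4, 4, 5, 7, 8, 11]
step 3: w=[0.0000, 0.0001, 0.0001, 0.0001, 0.0238, 0.0238, 0.0238, 0.0238, 0.0238, 0.1069, 0.1069, 0.2926, 0.3744]  mean=-0.3619  Neff=3.9760  idx=[5, 9, 9, 10, 11, 11, 11, 11, 12, 12, 12, 12, 12]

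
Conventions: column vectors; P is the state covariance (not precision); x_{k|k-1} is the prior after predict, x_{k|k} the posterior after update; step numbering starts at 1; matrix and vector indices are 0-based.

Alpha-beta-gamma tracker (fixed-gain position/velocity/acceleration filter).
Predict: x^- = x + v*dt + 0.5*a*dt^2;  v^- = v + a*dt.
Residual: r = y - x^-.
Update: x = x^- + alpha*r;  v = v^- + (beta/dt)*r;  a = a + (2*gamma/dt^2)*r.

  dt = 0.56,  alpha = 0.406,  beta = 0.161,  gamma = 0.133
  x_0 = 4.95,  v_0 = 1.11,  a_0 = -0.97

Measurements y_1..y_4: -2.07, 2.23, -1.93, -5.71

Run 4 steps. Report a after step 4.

a_post = -3.3860

step 1: x_pred=5.4195  r=-7.4895  x^+=2.3788  v^+=-1.5864  a^+=-7.3227
step 2: x_pred=0.3422  r=1.8878  x^+=1.1086  v^+=-5.1444  a^+=-5.7214
step 3: x_pred=-2.6694  r=0.7394  x^+=-2.3692  v^+=-8.1358  a^+=-5.0943
step 4: x_pred=-7.7240  r=2.0140  x^+=-6.9063  v^+=-10.4096  a^+=-3.3860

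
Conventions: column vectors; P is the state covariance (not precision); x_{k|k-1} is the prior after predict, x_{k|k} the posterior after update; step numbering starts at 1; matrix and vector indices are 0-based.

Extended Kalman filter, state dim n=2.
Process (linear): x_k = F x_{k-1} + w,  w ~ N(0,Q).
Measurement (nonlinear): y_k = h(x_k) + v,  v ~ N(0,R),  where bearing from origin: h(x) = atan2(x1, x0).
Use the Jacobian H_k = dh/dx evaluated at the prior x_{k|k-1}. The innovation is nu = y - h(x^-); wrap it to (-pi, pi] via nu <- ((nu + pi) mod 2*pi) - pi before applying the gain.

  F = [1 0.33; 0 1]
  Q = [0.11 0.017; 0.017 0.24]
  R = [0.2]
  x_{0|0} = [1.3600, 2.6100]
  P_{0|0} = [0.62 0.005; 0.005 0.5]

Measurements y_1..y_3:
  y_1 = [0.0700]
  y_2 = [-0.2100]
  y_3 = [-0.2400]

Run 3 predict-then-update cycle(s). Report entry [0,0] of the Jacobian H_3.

step 1: x^-=[2.2213, 2.6100]  P^-=[0.7878 0.1870; 0.1870 0.7400]  H_jac=[-0.2222 0.1891]  S=[0.2496]  K=[-0.5595; 0.3941]  nu=[-0.7957]  x^+=[2.6665, 2.2964]  P^+=[0.7096 0.2420; 0.2420 0.7012]
step 2: x^-=[3.4243, 2.2964]  P^-=[1.0557 0.4905; 0.4905 0.9412]  H_jac=[-0.1351 0.2014]  S=[0.2308]  K=[-0.1899; 0.5345]  nu=[-0.8007]  x^+=[3.5763, 1.8684]  P^+=[1.0474 0.5139; 0.5139 0.8753]
step 3: x^-=[4.1929, 1.8684]  P^-=[1.5919 0.8197; 0.8197 1.1153]  H_jac=[-0.0887 0.1990]  S=[0.2277]  K=[0.0964; 0.6553]  nu=[-0.6592]  x^+=[4.1294, 1.4365]  P^+=[1.5898 0.8053; 0.8053 1.0175]

H_jac[0,0] = -0.0887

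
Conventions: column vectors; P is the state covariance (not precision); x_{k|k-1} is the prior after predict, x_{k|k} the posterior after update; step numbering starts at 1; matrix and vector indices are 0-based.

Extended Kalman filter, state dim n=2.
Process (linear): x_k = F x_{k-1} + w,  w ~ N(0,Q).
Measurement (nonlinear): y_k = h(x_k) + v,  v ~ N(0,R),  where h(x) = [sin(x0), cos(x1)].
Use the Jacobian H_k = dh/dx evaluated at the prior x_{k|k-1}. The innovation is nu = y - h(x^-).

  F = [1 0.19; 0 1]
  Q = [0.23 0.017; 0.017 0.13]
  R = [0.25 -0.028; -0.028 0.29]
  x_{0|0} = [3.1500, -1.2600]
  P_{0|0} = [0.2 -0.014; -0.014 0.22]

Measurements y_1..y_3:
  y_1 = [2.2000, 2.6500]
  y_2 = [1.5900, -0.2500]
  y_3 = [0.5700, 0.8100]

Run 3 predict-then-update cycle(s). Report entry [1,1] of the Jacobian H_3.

H_jac[1,1] = -0.0073

step 1: x^-=[2.9106, -1.2600]  P^-=[0.4326 0.0448; 0.0448 0.3500]  H_jac=[-0.9734 0.0000; 0.0000 0.9521]  S=[0.6599 -0.0695; -0.0695 0.6073]  K=[-0.6384 -0.0028; -0.0084 0.5478]  nu=[1.9711, 2.3442]  x^+=[1.6455, 0.0076]  P^+=[0.1639 0.0179; 0.0179 0.1671]
step 2: x^-=[1.6470, 0.0076]  P^-=[0.4067 0.0667; 0.0667 0.2971]  H_jac=[-0.0761 0.0000; 0.0000 -0.0076]  S=[0.2524 -0.0280; -0.0280 0.2900]  K=[-0.1242 -0.0137; -0.0212 -0.0098]  nu=[0.5929, -1.2500]  x^+=[1.5905, 0.0073]  P^+=[0.4029 0.0660; 0.0660 0.2970]
step 3: x^-=[1.5919, 0.0073]  P^-=[0.6687 0.1394; 0.1394 0.4270]  H_jac=[-0.0211 0.0000; 0.0000 -0.0073]  S=[0.2503 -0.0280; -0.0280 0.2900]  K=[-0.0573 -0.0090; -0.0131 -0.0120]  nu=[-0.4298, -0.1900]  x^+=[1.6182, 0.0152]  P^+=[0.6678 0.1392; 0.1392 0.4269]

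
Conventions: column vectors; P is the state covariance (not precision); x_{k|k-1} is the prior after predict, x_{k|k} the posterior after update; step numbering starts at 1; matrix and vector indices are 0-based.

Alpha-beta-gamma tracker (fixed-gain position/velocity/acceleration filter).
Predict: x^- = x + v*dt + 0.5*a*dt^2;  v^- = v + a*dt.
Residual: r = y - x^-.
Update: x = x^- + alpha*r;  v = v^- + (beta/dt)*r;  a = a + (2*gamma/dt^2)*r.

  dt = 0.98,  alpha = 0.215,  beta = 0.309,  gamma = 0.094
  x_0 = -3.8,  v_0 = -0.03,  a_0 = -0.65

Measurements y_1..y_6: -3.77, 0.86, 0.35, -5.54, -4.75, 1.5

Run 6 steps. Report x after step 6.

step 1: x_pred=-4.1415  r=0.3715  x^+=-4.0617  v^+=-0.5499  a^+=-0.5773
step 2: x_pred=-4.8777  r=5.7377  x^+=-3.6441  v^+=0.6936  a^+=0.5459
step 3: x_pred=-2.7023  r=3.0523  x^+=-2.0460  v^+=2.1909  a^+=1.1434
step 4: x_pred=0.6501  r=-6.1901  x^+=-0.6807  v^+=1.3597  a^+=-0.0683
step 5: x_pred=0.6189  r=-5.3689  x^+=-0.5354  v^+=-0.4002  a^+=-1.1193
step 6: x_pred=-1.4651  r=2.9651  x^+=-0.8276  v^+=-0.5622  a^+=-0.5389

x_post = -0.8276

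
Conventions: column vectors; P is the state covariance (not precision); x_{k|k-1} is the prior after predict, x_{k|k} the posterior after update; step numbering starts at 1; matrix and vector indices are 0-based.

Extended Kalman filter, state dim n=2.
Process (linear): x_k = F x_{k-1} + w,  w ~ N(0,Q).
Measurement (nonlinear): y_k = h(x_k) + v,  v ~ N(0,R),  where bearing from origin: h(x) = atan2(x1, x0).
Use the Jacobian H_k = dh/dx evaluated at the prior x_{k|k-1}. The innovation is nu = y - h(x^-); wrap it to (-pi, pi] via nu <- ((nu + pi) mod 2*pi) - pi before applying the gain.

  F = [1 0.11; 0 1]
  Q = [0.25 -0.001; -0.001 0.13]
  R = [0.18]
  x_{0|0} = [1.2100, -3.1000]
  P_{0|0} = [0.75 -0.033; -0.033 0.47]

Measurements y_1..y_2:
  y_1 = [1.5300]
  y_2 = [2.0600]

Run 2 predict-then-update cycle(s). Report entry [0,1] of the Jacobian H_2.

step 1: x^-=[0.8690, -3.1000]  P^-=[0.9984 0.0177; 0.0177 0.6000]  H_jac=[0.2991 0.0838]  S=[0.2744]  K=[1.0936; 0.2026]  nu=[2.8275]  x^+=[3.9611, -2.5271]  P^+=[0.6703 -0.0431; -0.0431 0.5887]
step 2: x^-=[3.6831, -2.5271]  P^-=[0.9179 0.0207; 0.0207 0.7187]  H_jac=[0.1267 0.1846]  S=[0.2202]  K=[0.5453; 0.6145]  nu=[2.6614]  x^+=[5.1345, -0.8918]  P^+=[0.8524 -0.0531; -0.0531 0.6356]

H_jac[0,1] = 0.1846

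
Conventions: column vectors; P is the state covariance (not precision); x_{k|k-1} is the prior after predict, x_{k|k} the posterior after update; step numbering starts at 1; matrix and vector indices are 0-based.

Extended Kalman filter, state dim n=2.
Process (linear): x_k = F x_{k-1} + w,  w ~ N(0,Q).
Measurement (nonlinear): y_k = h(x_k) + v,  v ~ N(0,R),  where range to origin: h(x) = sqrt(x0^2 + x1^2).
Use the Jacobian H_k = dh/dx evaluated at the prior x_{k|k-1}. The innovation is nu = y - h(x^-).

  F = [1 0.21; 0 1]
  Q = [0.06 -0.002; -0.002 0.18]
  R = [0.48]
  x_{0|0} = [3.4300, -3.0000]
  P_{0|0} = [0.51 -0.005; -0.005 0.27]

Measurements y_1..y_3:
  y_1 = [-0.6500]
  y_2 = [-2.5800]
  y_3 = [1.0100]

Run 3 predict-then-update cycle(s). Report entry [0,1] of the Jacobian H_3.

step 1: x^-=[2.8000, -3.0000]  P^-=[0.5798 0.0497; 0.0497 0.4500]  H_jac=[0.6823 -0.7311]  S=[0.9409]  K=[0.3819; -0.3136]  nu=[-4.7537]  x^+=[0.9847, -1.5092]  P^+=[0.4426 0.1624; 0.1624 0.3575]
step 2: x^-=[0.6678, -1.5092]  P^-=[0.5866 0.2354; 0.2354 0.5375]  H_jac=[0.4046 -0.9145]  S=[0.8513]  K=[0.0259; -0.4655]  nu=[-4.2303]  x^+=[0.5582, 0.4599]  P^+=[0.5860 0.2457; 0.2457 0.3530]
step 3: x^-=[0.6548, 0.4599]  P^-=[0.7648 0.3178; 0.3178 0.5330]  H_jac=[0.8184 0.5747]  S=[1.4672]  K=[0.5511; 0.3861]  nu=[0.2099]  x^+=[0.7704, 0.5409]  P^+=[0.3192 0.0057; 0.0057 0.3143]

H_jac[0,1] = 0.5747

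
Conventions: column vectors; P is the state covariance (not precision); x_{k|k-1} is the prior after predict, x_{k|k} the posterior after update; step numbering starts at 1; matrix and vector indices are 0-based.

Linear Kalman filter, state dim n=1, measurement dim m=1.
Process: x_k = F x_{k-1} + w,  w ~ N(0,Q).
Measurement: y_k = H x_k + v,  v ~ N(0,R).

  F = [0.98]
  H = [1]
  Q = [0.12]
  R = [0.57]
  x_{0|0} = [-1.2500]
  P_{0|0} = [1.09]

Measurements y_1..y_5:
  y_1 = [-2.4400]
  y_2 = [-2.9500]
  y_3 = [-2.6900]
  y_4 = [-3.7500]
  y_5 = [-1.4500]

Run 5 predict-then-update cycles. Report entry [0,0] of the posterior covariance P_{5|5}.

step 1: x^-=[-1.2250]  P^-=[1.1668]  S=[1.7368]  K=[0.6718]  nu=[-1.2150]  x^+=[-2.0413]  P^+=[0.3829]
step 2: x^-=[-2.0004]  P^-=[0.4878]  S=[1.0578]  K=[0.4611]  nu=[-0.9496]  x^+=[-2.4383]  P^+=[0.2628]
step 3: x^-=[-2.3895]  P^-=[0.3724]  S=[0.9424]  K=[0.3952]  nu=[-0.3005]  x^+=[-2.5083]  P^+=[0.2253]
step 4: x^-=[-2.4581]  P^-=[0.3363]  S=[0.9063]  K=[0.3711]  nu=[-1.2919]  x^+=[-2.9375]  P^+=[0.2115]
step 5: x^-=[-2.8788]  P^-=[0.3231]  S=[0.8931]  K=[0.3618]  nu=[1.4288]  x^+=[-2.3618]  P^+=[0.2062]

P_post[0,0] = 0.2062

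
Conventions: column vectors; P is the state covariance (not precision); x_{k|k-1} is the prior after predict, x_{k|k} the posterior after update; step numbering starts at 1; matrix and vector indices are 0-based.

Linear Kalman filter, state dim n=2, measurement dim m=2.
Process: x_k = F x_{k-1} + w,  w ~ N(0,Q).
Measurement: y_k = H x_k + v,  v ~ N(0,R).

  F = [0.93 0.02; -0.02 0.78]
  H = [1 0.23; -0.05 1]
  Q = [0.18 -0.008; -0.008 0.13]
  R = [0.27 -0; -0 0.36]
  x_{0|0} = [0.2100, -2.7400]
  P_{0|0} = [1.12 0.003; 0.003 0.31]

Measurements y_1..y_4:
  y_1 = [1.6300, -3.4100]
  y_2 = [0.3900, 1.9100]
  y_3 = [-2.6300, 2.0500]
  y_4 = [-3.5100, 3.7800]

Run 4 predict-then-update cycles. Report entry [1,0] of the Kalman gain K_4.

step 1: x^-=[0.1405, -2.1414]  P^-=[1.1489 -0.0218; -0.0218 0.3190]  S=[1.4258 -0.0057; -0.0057 0.6840]  K=[0.8019 -0.1093; 0.0380 0.4682]  nu=[1.9820, -1.2616]  x^+=[1.8677, -2.6568]  P^+=[0.2230 -0.0282; -0.0282 0.1671]
step 2: x^-=[1.6838, -2.1096]  P^-=[0.3719 -0.0300; -0.0300 0.2327]  S=[0.6404 0.0053; 0.0053 0.5966]  K=[0.5707 -0.0865; 0.0335 0.3922]  nu=[-0.8086, 4.1038]  x^+=[0.8675, -0.5272]  P^+=[0.1594 -0.0232; -0.0232 0.1400]
step 3: x^-=[0.7963, -0.4286]  P^-=[0.3171 -0.0256; -0.0256 0.2160]  S=[0.5867 0.0085; 0.0085 0.5793]  K=[0.5315 -0.0793; 0.0356 0.3745]  nu=[-3.3277, 2.5184]  x^+=[-1.1723, 0.3960]  P^+=[0.1484 -0.0211; -0.0211 0.1338]
step 4: x^-=[-1.0823, 0.3323]  P^-=[0.3076 -0.0240; -0.0240 0.2121]  S=[0.5778 0.0097; 0.0097 0.5753]  K=[0.5241 -0.0773; 0.0367 0.3702]  nu=[-2.5041, 3.3936]  x^+=[-2.6570, 1.4966]  P^+=[0.1462 -0.0205; -0.0205 0.1322]

K[1,0] = 0.0367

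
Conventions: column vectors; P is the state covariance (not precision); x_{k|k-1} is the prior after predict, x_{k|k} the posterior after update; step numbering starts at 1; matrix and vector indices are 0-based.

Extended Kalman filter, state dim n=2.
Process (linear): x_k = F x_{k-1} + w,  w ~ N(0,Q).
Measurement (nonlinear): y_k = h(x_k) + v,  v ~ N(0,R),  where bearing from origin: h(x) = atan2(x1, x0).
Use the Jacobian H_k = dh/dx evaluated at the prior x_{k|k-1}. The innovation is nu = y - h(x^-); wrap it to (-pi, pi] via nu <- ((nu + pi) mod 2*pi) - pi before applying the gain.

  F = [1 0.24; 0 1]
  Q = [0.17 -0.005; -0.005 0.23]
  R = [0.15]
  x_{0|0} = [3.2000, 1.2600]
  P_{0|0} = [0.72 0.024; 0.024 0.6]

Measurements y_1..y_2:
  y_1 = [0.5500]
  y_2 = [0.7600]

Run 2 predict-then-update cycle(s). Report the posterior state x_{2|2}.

step 1: x^-=[3.5024, 1.2600]  P^-=[0.9361 0.1630; 0.1630 0.8300]  H_jac=[-0.0909 0.2528]  S=[0.2033]  K=[-0.2161; 0.9592]  nu=[0.2047]  x^+=[3.4582, 1.4563]  P^+=[0.9266 0.2051; 0.2051 0.6430]
step 2: x^-=[3.8077, 1.4563]  P^-=[1.2321 0.3544; 0.3544 0.8730]  H_jac=[-0.0876 0.2291]  S=[0.1911]  K=[-0.1401; 0.8843]  nu=[0.3947]  x^+=[3.7524, 1.8053]  P^+=[1.2283 0.3781; 0.3781 0.7236]

x_post = [3.7524, 1.8053]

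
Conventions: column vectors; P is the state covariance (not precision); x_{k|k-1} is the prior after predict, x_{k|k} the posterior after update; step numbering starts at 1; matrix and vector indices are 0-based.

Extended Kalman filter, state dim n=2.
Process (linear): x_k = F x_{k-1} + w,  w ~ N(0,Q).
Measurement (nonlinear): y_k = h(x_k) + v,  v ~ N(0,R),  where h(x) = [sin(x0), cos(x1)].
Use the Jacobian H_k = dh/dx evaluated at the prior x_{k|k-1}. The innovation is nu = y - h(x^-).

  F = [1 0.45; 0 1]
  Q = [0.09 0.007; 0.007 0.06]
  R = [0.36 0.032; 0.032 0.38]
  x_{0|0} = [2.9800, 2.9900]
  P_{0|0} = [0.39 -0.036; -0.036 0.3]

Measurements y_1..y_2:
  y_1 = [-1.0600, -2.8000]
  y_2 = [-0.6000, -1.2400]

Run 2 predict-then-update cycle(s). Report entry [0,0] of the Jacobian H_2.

step 1: x^-=[4.3255, 2.9900]  P^-=[0.5083 0.1060; 0.1060 0.3600]  H_jac=[-0.3773 0.0000; 0.0000 -0.1510]  S=[0.4324 0.0380; 0.0380 0.3882]  K=[-0.4438 0.0023; -0.0809 -0.1321]  nu=[-0.1339, -1.8115]  x^+=[4.3808, 3.2402]  P^+=[0.4233 0.0884; 0.0884 0.3496]
step 2: x^-=[5.8389, 3.2402]  P^-=[0.6636 0.2527; 0.2527 0.4096]  H_jac=[0.9029 0.0000; 0.0000 0.0984]  S=[0.9010 0.0545; 0.0545 0.3840]  K=[0.6668 -0.0298; 0.2490 0.0697]  nu=[-0.1702, -0.2449]  x^+=[5.7327, 3.1807]  P^+=[0.2648 0.1018; 0.1018 0.3500]

H_jac[0,0] = 0.9029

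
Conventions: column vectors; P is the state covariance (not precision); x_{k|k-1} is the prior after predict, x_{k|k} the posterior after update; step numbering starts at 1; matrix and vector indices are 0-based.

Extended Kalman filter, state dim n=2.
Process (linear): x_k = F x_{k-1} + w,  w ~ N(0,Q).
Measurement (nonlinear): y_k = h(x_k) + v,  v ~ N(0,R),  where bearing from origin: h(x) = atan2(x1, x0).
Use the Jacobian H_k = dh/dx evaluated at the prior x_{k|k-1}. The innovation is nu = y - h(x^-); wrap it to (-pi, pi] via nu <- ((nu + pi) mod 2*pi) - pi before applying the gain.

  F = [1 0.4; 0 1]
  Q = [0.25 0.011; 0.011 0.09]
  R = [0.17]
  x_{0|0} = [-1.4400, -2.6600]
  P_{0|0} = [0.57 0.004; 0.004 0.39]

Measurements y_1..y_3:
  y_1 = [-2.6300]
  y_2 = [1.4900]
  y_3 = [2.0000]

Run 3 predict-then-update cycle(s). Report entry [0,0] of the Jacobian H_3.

H_jac[0,0] = 0.0570

step 1: x^-=[-2.5040, -2.6600]  P^-=[0.8856 0.1710; 0.1710 0.4800]  H_jac=[0.1993 -0.1876]  S=[0.2093]  K=[0.6901; -0.2675]  nu=[-0.3040]  x^+=[-2.7138, -2.5787]  P^+=[0.7859 0.2096; 0.2096 0.4650]
step 2: x^-=[-3.7453, -2.5787]  P^-=[1.2780 0.4066; 0.4066 0.5550]  H_jac=[0.1247 -0.1811]  S=[0.1897]  K=[0.4519; -0.2626]  nu=[-2.2546]  x^+=[-4.7641, -1.9866]  P^+=[1.2393 0.4292; 0.4292 0.5419]
step 3: x^-=[-5.5588, -1.9866]  P^-=[1.9193 0.6569; 0.6569 0.6319]  H_jac=[0.0570 -0.1595]  S=[0.1804]  K=[0.0257; -0.3513]  nu=[-1.4848]  x^+=[-5.5969, -1.4651]  P^+=[1.9192 0.6586; 0.6586 0.6097]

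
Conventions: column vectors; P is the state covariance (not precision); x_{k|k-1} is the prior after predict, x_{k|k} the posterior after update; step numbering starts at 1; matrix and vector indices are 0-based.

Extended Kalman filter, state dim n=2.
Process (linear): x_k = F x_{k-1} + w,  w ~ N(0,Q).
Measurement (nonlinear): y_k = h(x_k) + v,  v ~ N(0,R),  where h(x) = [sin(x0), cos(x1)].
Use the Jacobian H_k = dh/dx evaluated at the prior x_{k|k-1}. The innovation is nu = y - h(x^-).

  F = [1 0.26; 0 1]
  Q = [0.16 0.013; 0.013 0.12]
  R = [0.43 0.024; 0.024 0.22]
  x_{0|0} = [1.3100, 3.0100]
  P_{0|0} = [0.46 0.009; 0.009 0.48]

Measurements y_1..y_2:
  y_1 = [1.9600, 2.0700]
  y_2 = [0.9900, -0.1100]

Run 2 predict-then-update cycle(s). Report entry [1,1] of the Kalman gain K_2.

step 1: x^-=[2.0926, 3.0100]  P^-=[0.6571 0.1468; 0.1468 0.6000]  H_jac=[-0.4984 0.0000; 0.0000 -0.1312]  S=[0.5933 0.0336; 0.0336 0.2303]  K=[-0.5519 -0.0031; -0.1048 -0.3265]  nu=[1.0931, 3.0614]  x^+=[1.4798, 1.8958]  P^+=[0.4763 0.1062; 0.1062 0.5666]
step 2: x^-=[1.9727, 1.8958]  P^-=[0.7298 0.2665; 0.2665 0.6866]  H_jac=[-0.3912 0.0000; 0.0000 -0.9476]  S=[0.5417 0.1228; 0.1228 0.8366]  K=[-0.4744 -0.2322; -0.0167 -0.7753]  nu=[0.0697, 0.2093]  x^+=[1.8910, 1.7324]  P^+=[0.5357 0.0659; 0.0659 0.1804]

K[1,1] = -0.7753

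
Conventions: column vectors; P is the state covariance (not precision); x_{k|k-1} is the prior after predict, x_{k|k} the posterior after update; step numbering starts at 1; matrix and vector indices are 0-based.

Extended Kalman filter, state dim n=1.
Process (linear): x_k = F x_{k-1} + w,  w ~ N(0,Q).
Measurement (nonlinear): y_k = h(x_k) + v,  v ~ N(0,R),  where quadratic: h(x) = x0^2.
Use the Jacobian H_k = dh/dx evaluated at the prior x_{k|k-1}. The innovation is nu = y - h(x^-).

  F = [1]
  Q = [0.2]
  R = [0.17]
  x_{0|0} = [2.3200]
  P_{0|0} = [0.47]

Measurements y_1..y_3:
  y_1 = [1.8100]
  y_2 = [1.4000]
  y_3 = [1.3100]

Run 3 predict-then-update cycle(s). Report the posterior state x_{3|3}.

step 1: x^-=[2.3200]  P^-=[0.6700]  H_jac=[4.6400]  S=[14.5948]  K=[0.2130]  nu=[-3.5724]  x^+=[1.5591]  P^+=[0.0078]
step 2: x^-=[1.5591]  P^-=[0.2078]  H_jac=[3.1181]  S=[2.1904]  K=[0.2958]  nu=[-1.0306]  x^+=[1.2542]  P^+=[0.0161]
step 3: x^-=[1.2542]  P^-=[0.2161]  H_jac=[2.5083]  S=[1.5298]  K=[0.3544]  nu=[-0.2629]  x^+=[1.1610]  P^+=[0.0240]

x_post = [1.1610]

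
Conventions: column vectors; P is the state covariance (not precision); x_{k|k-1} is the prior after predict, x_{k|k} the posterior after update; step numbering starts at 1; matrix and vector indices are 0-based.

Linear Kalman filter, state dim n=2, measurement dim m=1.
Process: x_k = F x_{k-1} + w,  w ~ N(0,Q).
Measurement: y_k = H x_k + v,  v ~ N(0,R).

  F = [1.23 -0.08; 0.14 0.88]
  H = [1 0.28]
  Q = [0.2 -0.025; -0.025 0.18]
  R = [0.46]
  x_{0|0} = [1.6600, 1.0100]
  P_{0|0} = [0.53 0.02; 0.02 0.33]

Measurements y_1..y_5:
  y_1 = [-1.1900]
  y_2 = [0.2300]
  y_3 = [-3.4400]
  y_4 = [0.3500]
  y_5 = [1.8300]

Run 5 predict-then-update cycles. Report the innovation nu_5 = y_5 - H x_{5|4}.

step 1: x^-=[1.9610, 1.1212]  P^-=[1.0000 0.0645; 0.0645 0.4509]  S=[1.5315]  K=[0.6648; 0.1245]  nu=[-3.4649]  x^+=[-0.3424, 0.6897]  P^+=[0.3232 -0.0623; -0.0623 0.4271]
step 2: x^-=[-0.4763, 0.5590]  P^-=[0.7040 -0.0662; -0.0662 0.5017]  S=[1.1663]  K=[0.5878; 0.0637]  nu=[0.5498]  x^+=[-0.1532, 0.5941]  P^+=[0.3011 -0.1098; -0.1098 0.4970]
step 3: x^-=[-0.2359, 0.5013]  P^-=[0.6804 -0.1258; -0.1258 0.5437]  S=[1.1125]  K=[0.5799; 0.0238]  nu=[-3.3444]  x^+=[-2.1753, 0.4219]  P^+=[0.3063 -0.1411; -0.1411 0.5431]
step 4: x^-=[-2.7094, 0.0667]  P^-=[0.6946 -0.1617; -0.1617 0.5718]  S=[1.1089]  K=[0.5856; -0.0014]  nu=[3.0407]  x^+=[-0.9288, 0.0624]  P^+=[0.3144 -0.1608; -0.1608 0.5718]
step 5: x^-=[-1.1475, -0.0751]  P^-=[0.7109 -0.1833; -0.1833 0.5893]  S=[1.1145]  K=[0.5918; -0.0164]  nu=[2.9985]  x^+=[0.6272, -0.1244]  P^+=[0.3205 -0.1725; -0.1725 0.5890]

innov = [2.9985]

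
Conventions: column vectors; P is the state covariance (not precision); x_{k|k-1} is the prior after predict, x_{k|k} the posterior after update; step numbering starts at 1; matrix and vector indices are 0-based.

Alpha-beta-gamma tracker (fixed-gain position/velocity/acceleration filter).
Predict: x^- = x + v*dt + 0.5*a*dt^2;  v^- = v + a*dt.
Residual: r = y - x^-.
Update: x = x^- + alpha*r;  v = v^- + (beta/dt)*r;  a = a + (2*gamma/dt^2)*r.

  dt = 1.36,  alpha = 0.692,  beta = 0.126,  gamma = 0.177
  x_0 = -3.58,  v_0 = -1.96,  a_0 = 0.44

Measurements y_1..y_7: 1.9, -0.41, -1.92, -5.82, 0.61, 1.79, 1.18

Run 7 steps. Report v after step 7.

step 1: x_pred=-5.8387  r=7.7387  x^+=-0.4835  v^+=-0.6446  a^+=1.9211
step 2: x_pred=0.4164  r=-0.8264  x^+=-0.1555  v^+=1.8915  a^+=1.7630
step 3: x_pred=4.0474  r=-5.9674  x^+=-0.0820  v^+=3.7363  a^+=0.6208
step 4: x_pred=5.5735  r=-11.3935  x^+=-2.3108  v^+=3.5251  a^+=-1.5598
step 5: x_pred=1.0408  r=-0.4308  x^+=0.7427  v^+=1.3638  a^+=-1.6422
step 6: x_pred=1.0787  r=0.7113  x^+=1.5709  v^+=-0.8037  a^+=-1.5061
step 7: x_pred=-0.9150  r=2.0950  x^+=0.5347  v^+=-2.6579  a^+=-1.1051

v_post = -2.6579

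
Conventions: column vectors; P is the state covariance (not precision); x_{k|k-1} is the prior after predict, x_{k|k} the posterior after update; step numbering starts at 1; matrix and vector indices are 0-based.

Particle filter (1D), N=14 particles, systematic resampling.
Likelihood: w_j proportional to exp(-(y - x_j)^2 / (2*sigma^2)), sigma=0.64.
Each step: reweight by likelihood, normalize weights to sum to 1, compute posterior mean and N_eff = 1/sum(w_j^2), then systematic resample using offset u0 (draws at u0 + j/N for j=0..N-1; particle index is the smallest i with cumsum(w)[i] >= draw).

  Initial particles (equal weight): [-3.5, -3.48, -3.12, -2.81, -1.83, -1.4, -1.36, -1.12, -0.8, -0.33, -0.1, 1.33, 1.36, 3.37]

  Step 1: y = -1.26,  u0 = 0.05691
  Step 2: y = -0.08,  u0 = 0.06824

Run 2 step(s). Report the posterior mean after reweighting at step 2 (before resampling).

post_mean = -0.6962

step 1: w=[0.0004, 0.0005, 0.0029, 0.0107, 0.1345, 0.1953, 0.1976, 0.1953, 0.1545, 0.0696, 0.0387, 0.0001, 0.0000, 0.0000]  mean=-1.1995  Neff=6.1081  idx=[4, 4, 5, 5, 5, 6, 6, 7, 7, 7, 8, 8, 9, 10]
step 2: w=[0.0053, 0.0053, 0.0267, 0.0267, 0.0267, 0.0303, 0.0303, 0.0598, 0.0598, 0.0598, 0.1189, 0.1189, 0.2075, 0.2238]  mean=-0.6962  Neff=7.3412  idx=[4, 6, 7, 9, 10, 10, 11, 11, 12, 12, 13, 13, 13, 13]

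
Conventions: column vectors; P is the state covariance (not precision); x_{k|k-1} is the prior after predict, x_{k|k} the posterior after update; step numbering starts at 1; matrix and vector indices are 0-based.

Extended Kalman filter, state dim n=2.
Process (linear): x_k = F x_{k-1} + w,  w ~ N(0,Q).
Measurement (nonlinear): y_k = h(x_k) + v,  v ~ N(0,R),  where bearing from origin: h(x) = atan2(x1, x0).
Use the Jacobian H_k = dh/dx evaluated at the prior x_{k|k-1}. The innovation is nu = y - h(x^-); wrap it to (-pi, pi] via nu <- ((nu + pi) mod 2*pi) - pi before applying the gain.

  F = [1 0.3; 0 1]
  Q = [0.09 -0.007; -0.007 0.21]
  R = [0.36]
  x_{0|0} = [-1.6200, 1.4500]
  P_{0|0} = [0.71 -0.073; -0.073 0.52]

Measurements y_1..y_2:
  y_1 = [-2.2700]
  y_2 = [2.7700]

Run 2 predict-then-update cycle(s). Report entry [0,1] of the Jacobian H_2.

H_jac[0,1] = -0.4469

step 1: x^-=[-1.1850, 1.4500]  P^-=[0.8030 0.0760; 0.0760 0.7300]  H_jac=[-0.4135 -0.3379]  S=[0.6019]  K=[-0.5943; -0.4621]  nu=[1.7572]  x^+=[-2.2294, 0.6381]  P^+=[0.5904 -0.0893; -0.0893 0.6015]
step 2: x^-=[-2.0379, 0.6381]  P^-=[0.6810 0.0842; 0.0842 0.8115]  H_jac=[-0.1399 -0.4469]  S=[0.5459]  K=[-0.2434; -0.6859]  nu=[-0.0682]  x^+=[-2.0213, 0.6848]  P^+=[0.6486 -0.0070; -0.0070 0.5547]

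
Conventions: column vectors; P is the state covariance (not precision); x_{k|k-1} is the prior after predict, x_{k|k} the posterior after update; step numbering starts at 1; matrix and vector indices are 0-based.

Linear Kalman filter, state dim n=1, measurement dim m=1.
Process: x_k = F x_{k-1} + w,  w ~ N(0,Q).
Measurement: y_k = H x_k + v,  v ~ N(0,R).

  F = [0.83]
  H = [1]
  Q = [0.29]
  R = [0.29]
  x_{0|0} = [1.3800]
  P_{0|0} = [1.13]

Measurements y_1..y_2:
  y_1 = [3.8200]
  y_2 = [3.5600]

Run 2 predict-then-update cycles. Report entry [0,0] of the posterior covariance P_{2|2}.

P_post[0,0] = 0.1759

step 1: x^-=[1.1454]  P^-=[1.0685]  S=[1.3585]  K=[0.7865]  nu=[2.6746]  x^+=[3.2490]  P^+=[0.2281]
step 2: x^-=[2.6967]  P^-=[0.4471]  S=[0.7371]  K=[0.6066]  nu=[0.8633]  x^+=[3.2204]  P^+=[0.1759]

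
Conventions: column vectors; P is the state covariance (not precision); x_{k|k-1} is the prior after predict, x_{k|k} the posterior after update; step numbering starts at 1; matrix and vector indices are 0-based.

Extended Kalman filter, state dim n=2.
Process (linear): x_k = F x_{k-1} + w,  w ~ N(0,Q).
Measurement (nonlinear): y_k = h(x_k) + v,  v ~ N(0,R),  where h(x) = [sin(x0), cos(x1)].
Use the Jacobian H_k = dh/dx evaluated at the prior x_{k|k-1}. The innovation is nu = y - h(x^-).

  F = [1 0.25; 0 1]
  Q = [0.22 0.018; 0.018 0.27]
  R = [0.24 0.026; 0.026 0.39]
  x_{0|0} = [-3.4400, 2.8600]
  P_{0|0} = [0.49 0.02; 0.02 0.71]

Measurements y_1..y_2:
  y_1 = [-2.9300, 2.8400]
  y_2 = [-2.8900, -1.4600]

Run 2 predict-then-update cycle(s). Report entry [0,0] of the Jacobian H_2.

H_jac[0,0] = 0.9279

step 1: x^-=[-2.7250, 2.8600]  P^-=[0.7644 0.2155; 0.2155 0.9800]  H_jac=[-0.9145 0.0000; 0.0000 -0.2779]  S=[0.8792 0.0808; 0.0808 0.4657]  K=[-0.7959 0.0094; -0.1732 -0.5548]  nu=[-2.5254, 3.8006]  x^+=[-0.6792, 1.1889]  P^+=[0.2086 0.0612; 0.0612 0.7948]
step 2: x^-=[-0.3820, 1.1889]  P^-=[0.5089 0.2779; 0.2779 1.0648]  H_jac=[0.9279 0.0000; 0.0000 -0.9280]  S=[0.6782 -0.2133; -0.2133 1.3069]  K=[0.6686 -0.0882; 0.1502 -0.7315]  nu=[-2.5172, -1.8327]  x^+=[-1.9032, 2.1516]  P^+=[0.1704 0.0183; 0.0183 0.3032]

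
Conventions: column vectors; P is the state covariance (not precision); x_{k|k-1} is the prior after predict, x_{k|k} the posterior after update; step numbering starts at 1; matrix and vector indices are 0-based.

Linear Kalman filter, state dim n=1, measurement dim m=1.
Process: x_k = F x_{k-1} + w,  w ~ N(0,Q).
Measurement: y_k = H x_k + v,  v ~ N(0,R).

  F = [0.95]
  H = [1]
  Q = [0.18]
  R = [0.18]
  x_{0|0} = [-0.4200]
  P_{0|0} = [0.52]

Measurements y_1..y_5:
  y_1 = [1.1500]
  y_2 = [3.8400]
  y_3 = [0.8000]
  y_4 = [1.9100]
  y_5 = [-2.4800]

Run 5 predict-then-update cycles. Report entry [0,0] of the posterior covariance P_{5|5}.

P_post[0,0] = 0.1094

step 1: x^-=[-0.3990]  P^-=[0.6493]  S=[0.8293]  K=[0.7829]  nu=[1.5490]  x^+=[0.8138]  P^+=[0.1409]
step 2: x^-=[0.7731]  P^-=[0.3072]  S=[0.4872]  K=[0.6305]  nu=[3.0669]  x^+=[2.7069]  P^+=[0.1135]
step 3: x^-=[2.5715]  P^-=[0.2824]  S=[0.4624]  K=[0.6108]  nu=[-1.7715]  x^+=[1.4896]  P^+=[0.1099]
step 4: x^-=[1.4151]  P^-=[0.2792]  S=[0.4592]  K=[0.6080]  nu=[0.4949]  x^+=[1.7160]  P^+=[0.1094]
step 5: x^-=[1.6302]  P^-=[0.2788]  S=[0.4588]  K=[0.6077]  nu=[-4.1102]  x^+=[-0.8674]  P^+=[0.1094]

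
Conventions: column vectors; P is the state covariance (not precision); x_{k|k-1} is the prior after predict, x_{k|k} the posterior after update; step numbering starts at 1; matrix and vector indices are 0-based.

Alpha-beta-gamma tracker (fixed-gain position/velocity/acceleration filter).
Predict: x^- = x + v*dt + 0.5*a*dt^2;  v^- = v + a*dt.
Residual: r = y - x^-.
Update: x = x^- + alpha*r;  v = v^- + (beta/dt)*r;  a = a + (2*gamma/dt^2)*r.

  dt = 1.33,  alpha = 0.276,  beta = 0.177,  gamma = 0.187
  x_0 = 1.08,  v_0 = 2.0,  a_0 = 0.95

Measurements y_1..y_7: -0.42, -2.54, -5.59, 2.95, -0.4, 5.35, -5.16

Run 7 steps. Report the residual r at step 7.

resid = 7.0965

step 1: x_pred=4.5802  r=-5.0002  x^+=3.2002  v^+=2.5981  a^+=-0.1072
step 2: x_pred=6.5608  r=-9.1008  x^+=4.0490  v^+=1.2443  a^+=-2.0314
step 3: x_pred=3.9072  r=-9.4972  x^+=1.2860  v^+=-2.7213  a^+=-4.0394
step 4: x_pred=-5.9060  r=8.8560  x^+=-3.4618  v^+=-6.9152  a^+=-2.1670
step 5: x_pred=-14.5755  r=14.1755  x^+=-10.6630  v^+=-7.9107  a^+=0.8302
step 6: x_pred=-20.4500  r=25.8000  x^+=-13.3292  v^+=-3.3730  a^+=6.2851
step 7: x_pred=-12.2565  r=7.0965  x^+=-10.2979  v^+=5.9306  a^+=7.7855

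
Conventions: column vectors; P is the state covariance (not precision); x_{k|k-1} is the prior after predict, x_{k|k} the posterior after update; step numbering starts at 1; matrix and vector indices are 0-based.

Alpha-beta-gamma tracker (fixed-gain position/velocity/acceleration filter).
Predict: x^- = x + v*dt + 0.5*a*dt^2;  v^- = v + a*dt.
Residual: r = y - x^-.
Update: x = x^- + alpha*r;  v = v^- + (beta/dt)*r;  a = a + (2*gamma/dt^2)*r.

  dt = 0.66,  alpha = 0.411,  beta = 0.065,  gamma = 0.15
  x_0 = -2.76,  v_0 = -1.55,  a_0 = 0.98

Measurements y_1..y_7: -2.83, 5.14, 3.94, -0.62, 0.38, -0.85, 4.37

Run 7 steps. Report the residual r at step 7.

resid = -3.1314

step 1: x_pred=-3.5696  r=0.7396  x^+=-3.2656  v^+=-0.8304  a^+=1.4893
step 2: x_pred=-3.4893  r=8.6293  x^+=0.0574  v^+=1.0024  a^+=7.4324
step 3: x_pred=2.3377  r=1.6023  x^+=2.9963  v^+=6.0656  a^+=8.5358
step 4: x_pred=8.8587  r=-9.4787  x^+=4.9629  v^+=10.7657  a^+=2.0078
step 5: x_pred=12.5056  r=-12.1256  x^+=7.5220  v^+=10.8967  a^+=-6.3432
step 6: x_pred=13.3323  r=-14.1823  x^+=7.5034  v^+=5.3135  a^+=-16.1106
step 7: x_pred=7.5014  r=-3.1314  x^+=6.2144  v^+=-5.6279  a^+=-18.2672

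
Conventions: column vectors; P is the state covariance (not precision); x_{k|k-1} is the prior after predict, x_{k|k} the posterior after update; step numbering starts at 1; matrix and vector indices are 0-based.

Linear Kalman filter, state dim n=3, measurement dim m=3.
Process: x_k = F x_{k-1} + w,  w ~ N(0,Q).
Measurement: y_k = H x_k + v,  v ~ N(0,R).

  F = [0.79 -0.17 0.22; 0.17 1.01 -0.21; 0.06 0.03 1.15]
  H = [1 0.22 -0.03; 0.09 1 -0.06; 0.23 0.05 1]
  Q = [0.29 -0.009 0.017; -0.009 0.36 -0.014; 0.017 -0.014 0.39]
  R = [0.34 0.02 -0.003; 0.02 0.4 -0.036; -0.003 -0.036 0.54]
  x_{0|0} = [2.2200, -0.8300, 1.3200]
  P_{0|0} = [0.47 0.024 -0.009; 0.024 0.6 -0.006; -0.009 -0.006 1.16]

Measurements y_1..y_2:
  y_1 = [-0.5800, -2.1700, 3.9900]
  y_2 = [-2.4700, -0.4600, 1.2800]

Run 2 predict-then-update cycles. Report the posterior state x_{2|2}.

x_post = [-0.6586, -1.0736, 2.0869]

step 1: x^-=[2.1853, -0.7381, 1.6263]  P^-=[0.6477 -0.0844 0.3229; -0.0844 1.0482 -0.2782; 0.3229 -0.2782 1.9248]  S=[0.9873 0.2180 0.3511; 0.2180 1.4751 -0.3582; 0.3511 -0.3582 2.6204]  K=[0.6213 -0.1030 0.0811; -0.0040 0.7186 0.0052; -0.0502 -0.0560 0.7566]  nu=[-2.5541, -1.5310, 1.8980]  x^+=[0.9101, -1.8181, 3.2763]  P^+=[0.2202 -0.0517 -0.0024; -0.0517 0.2903 -0.0257; -0.0024 -0.0257 0.4126]
step 2: x^-=[1.7488, -2.3696, 3.7678]  P^-=[0.4708 -0.0944 0.1323; -0.0944 0.6740 -0.1361; 0.1323 -0.1361 0.9344]  S=[0.7966 0.1137 0.1768; 0.1137 1.0791 -0.1964; 0.1768 -0.1964 1.5461]  K=[0.5574 -0.1004 0.0760; -0.0168 0.6263 0.0012; -0.0365 -0.0509 0.6174]  nu=[-3.5845, 1.9783, -2.7715]  x^+=[-0.6586, -1.0736, 2.0869]  P^+=[0.1982 -0.0496 -0.0001; -0.0496 0.2532 -0.0231; -0.0001 -0.0231 0.3365]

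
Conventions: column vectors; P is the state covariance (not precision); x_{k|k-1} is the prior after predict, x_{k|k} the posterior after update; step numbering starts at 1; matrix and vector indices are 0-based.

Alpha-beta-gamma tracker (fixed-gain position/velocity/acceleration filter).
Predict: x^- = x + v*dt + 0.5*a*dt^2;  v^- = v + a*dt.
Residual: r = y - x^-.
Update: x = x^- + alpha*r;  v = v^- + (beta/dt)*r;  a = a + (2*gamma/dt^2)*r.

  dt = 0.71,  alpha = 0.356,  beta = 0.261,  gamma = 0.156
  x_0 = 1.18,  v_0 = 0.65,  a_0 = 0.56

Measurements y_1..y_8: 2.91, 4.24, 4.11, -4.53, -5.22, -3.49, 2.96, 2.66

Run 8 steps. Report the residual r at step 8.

step 1: x_pred=1.7826  r=1.1274  x^+=2.1840  v^+=1.4620  a^+=1.2577
step 2: x_pred=3.5390  r=0.7010  x^+=3.7886  v^+=2.6127  a^+=1.6916
step 3: x_pred=6.0700  r=-1.9600  x^+=5.3722  v^+=3.0932  a^+=0.4785
step 4: x_pred=7.6890  r=-12.2190  x^+=3.3391  v^+=-1.0588  a^+=-7.0841
step 5: x_pred=0.8018  r=-6.0218  x^+=-1.3420  v^+=-8.3022  a^+=-10.8111
step 6: x_pred=-9.9615  r=6.4715  x^+=-7.6576  v^+=-13.5991  a^+=-6.8058
step 7: x_pred=-19.0284  r=21.9884  x^+=-11.2005  v^+=-10.3482  a^+=6.8034
step 8: x_pred=-16.8329  r=19.4929  x^+=-9.8935  v^+=1.6479  a^+=18.8680

resid = 19.4929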